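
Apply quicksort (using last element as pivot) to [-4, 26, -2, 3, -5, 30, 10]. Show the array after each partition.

Partition 1: pivot=10 at index 4 -> [-4, -2, 3, -5, 10, 30, 26]
Partition 2: pivot=-5 at index 0 -> [-5, -2, 3, -4, 10, 30, 26]
Partition 3: pivot=-4 at index 1 -> [-5, -4, 3, -2, 10, 30, 26]
Partition 4: pivot=-2 at index 2 -> [-5, -4, -2, 3, 10, 30, 26]
Partition 5: pivot=26 at index 5 -> [-5, -4, -2, 3, 10, 26, 30]


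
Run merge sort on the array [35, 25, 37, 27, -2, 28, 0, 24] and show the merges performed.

Divide and conquer:
  Merge [35] + [25] -> [25, 35]
  Merge [37] + [27] -> [27, 37]
  Merge [25, 35] + [27, 37] -> [25, 27, 35, 37]
  Merge [-2] + [28] -> [-2, 28]
  Merge [0] + [24] -> [0, 24]
  Merge [-2, 28] + [0, 24] -> [-2, 0, 24, 28]
  Merge [25, 27, 35, 37] + [-2, 0, 24, 28] -> [-2, 0, 24, 25, 27, 28, 35, 37]


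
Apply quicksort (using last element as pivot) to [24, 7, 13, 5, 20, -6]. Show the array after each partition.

Partition 1: pivot=-6 at index 0 -> [-6, 7, 13, 5, 20, 24]
Partition 2: pivot=24 at index 5 -> [-6, 7, 13, 5, 20, 24]
Partition 3: pivot=20 at index 4 -> [-6, 7, 13, 5, 20, 24]
Partition 4: pivot=5 at index 1 -> [-6, 5, 13, 7, 20, 24]
Partition 5: pivot=7 at index 2 -> [-6, 5, 7, 13, 20, 24]


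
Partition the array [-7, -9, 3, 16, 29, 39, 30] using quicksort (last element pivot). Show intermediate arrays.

Partition 1: pivot=30 at index 5 -> [-7, -9, 3, 16, 29, 30, 39]
Partition 2: pivot=29 at index 4 -> [-7, -9, 3, 16, 29, 30, 39]
Partition 3: pivot=16 at index 3 -> [-7, -9, 3, 16, 29, 30, 39]
Partition 4: pivot=3 at index 2 -> [-7, -9, 3, 16, 29, 30, 39]
Partition 5: pivot=-9 at index 0 -> [-9, -7, 3, 16, 29, 30, 39]


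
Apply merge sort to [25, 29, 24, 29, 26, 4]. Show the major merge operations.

Divide and conquer:
  Merge [29] + [24] -> [24, 29]
  Merge [25] + [24, 29] -> [24, 25, 29]
  Merge [26] + [4] -> [4, 26]
  Merge [29] + [4, 26] -> [4, 26, 29]
  Merge [24, 25, 29] + [4, 26, 29] -> [4, 24, 25, 26, 29, 29]


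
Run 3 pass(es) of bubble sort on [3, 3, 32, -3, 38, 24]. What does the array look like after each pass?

After pass 1: [3, 3, -3, 32, 24, 38] (2 swaps)
After pass 2: [3, -3, 3, 24, 32, 38] (2 swaps)
After pass 3: [-3, 3, 3, 24, 32, 38] (1 swaps)
Total swaps: 5


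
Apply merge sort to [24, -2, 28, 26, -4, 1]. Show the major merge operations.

Divide and conquer:
  Merge [-2] + [28] -> [-2, 28]
  Merge [24] + [-2, 28] -> [-2, 24, 28]
  Merge [-4] + [1] -> [-4, 1]
  Merge [26] + [-4, 1] -> [-4, 1, 26]
  Merge [-2, 24, 28] + [-4, 1, 26] -> [-4, -2, 1, 24, 26, 28]


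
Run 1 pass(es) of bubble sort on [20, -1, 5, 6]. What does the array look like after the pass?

After pass 1: [-1, 5, 6, 20] (3 swaps)
Total swaps: 3


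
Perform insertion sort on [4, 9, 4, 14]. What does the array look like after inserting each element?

First element 4 is already 'sorted'
Insert 9: shifted 0 elements -> [4, 9, 4, 14]
Insert 4: shifted 1 elements -> [4, 4, 9, 14]
Insert 14: shifted 0 elements -> [4, 4, 9, 14]


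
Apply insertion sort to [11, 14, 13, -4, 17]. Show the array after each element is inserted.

First element 11 is already 'sorted'
Insert 14: shifted 0 elements -> [11, 14, 13, -4, 17]
Insert 13: shifted 1 elements -> [11, 13, 14, -4, 17]
Insert -4: shifted 3 elements -> [-4, 11, 13, 14, 17]
Insert 17: shifted 0 elements -> [-4, 11, 13, 14, 17]


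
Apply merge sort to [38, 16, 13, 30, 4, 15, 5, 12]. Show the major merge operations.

Divide and conquer:
  Merge [38] + [16] -> [16, 38]
  Merge [13] + [30] -> [13, 30]
  Merge [16, 38] + [13, 30] -> [13, 16, 30, 38]
  Merge [4] + [15] -> [4, 15]
  Merge [5] + [12] -> [5, 12]
  Merge [4, 15] + [5, 12] -> [4, 5, 12, 15]
  Merge [13, 16, 30, 38] + [4, 5, 12, 15] -> [4, 5, 12, 13, 15, 16, 30, 38]


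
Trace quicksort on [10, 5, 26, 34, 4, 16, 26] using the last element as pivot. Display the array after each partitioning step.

Partition 1: pivot=26 at index 5 -> [10, 5, 26, 4, 16, 26, 34]
Partition 2: pivot=16 at index 3 -> [10, 5, 4, 16, 26, 26, 34]
Partition 3: pivot=4 at index 0 -> [4, 5, 10, 16, 26, 26, 34]
Partition 4: pivot=10 at index 2 -> [4, 5, 10, 16, 26, 26, 34]


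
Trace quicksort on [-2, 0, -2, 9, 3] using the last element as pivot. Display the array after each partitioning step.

Partition 1: pivot=3 at index 3 -> [-2, 0, -2, 3, 9]
Partition 2: pivot=-2 at index 1 -> [-2, -2, 0, 3, 9]


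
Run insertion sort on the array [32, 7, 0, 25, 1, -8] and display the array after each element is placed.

First element 32 is already 'sorted'
Insert 7: shifted 1 elements -> [7, 32, 0, 25, 1, -8]
Insert 0: shifted 2 elements -> [0, 7, 32, 25, 1, -8]
Insert 25: shifted 1 elements -> [0, 7, 25, 32, 1, -8]
Insert 1: shifted 3 elements -> [0, 1, 7, 25, 32, -8]
Insert -8: shifted 5 elements -> [-8, 0, 1, 7, 25, 32]


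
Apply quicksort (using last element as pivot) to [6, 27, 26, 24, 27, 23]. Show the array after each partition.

Partition 1: pivot=23 at index 1 -> [6, 23, 26, 24, 27, 27]
Partition 2: pivot=27 at index 5 -> [6, 23, 26, 24, 27, 27]
Partition 3: pivot=27 at index 4 -> [6, 23, 26, 24, 27, 27]
Partition 4: pivot=24 at index 2 -> [6, 23, 24, 26, 27, 27]


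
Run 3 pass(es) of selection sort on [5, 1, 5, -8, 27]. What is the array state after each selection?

Pass 1: Select minimum -8 at index 3, swap -> [-8, 1, 5, 5, 27]
Pass 2: Select minimum 1 at index 1, swap -> [-8, 1, 5, 5, 27]
Pass 3: Select minimum 5 at index 2, swap -> [-8, 1, 5, 5, 27]


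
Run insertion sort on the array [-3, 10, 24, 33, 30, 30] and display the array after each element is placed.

First element -3 is already 'sorted'
Insert 10: shifted 0 elements -> [-3, 10, 24, 33, 30, 30]
Insert 24: shifted 0 elements -> [-3, 10, 24, 33, 30, 30]
Insert 33: shifted 0 elements -> [-3, 10, 24, 33, 30, 30]
Insert 30: shifted 1 elements -> [-3, 10, 24, 30, 33, 30]
Insert 30: shifted 1 elements -> [-3, 10, 24, 30, 30, 33]


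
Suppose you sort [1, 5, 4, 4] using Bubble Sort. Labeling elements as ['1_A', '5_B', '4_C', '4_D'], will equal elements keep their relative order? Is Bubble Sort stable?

Trace Bubble Sort on the labeled array (the key is the number; the letter only tracks identity):
  After pass 1: [1_A, 4_C, 4_D, 5_B]
  After pass 2: [1_A, 4_C, 4_D, 5_B] (no swaps, done)
Final order: [1_A, 4_C, 4_D, 5_B]
Equal keys:
  value 4: originally 4_C, 4_D; after sorting 4_C, 4_D -> order preserved
All equal keys kept their original relative order. Bubble Sort is stable: it only swaps adjacent elements when the left one is strictly greater, so equal keys never move past each other.
Answer: Stable


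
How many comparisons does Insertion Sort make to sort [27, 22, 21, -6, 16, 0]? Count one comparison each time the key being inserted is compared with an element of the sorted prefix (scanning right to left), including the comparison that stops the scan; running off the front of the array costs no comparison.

Insert 22: 27 > 22 (shift), reached front = 1 comparison(s) -> [22, 27, 21, -6, 16, 0]
Insert 21: 27 > 21 (shift), 22 > 21 (shift), reached front = 2 comparison(s) -> [21, 22, 27, -6, 16, 0]
Insert -6: 27 > -6 (shift), 22 > -6 (shift), 21 > -6 (shift), reached front = 3 comparison(s) -> [-6, 21, 22, 27, 16, 0]
Insert 16: 27 > 16 (shift), 22 > 16 (shift), 21 > 16 (shift), -6 <= 16 (stop) = 4 comparison(s) -> [-6, 16, 21, 22, 27, 0]
Insert 0: 27 > 0 (shift), 22 > 0 (shift), 21 > 0 (shift), 16 > 0 (shift), -6 <= 0 (stop) = 5 comparison(s) -> [-6, 0, 16, 21, 22, 27]
Total comparisons: 1 + 2 + 3 + 4 + 5 = 15


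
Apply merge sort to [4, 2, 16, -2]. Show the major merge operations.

Divide and conquer:
  Merge [4] + [2] -> [2, 4]
  Merge [16] + [-2] -> [-2, 16]
  Merge [2, 4] + [-2, 16] -> [-2, 2, 4, 16]


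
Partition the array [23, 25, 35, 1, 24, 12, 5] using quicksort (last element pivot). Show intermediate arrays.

Partition 1: pivot=5 at index 1 -> [1, 5, 35, 23, 24, 12, 25]
Partition 2: pivot=25 at index 5 -> [1, 5, 23, 24, 12, 25, 35]
Partition 3: pivot=12 at index 2 -> [1, 5, 12, 24, 23, 25, 35]
Partition 4: pivot=23 at index 3 -> [1, 5, 12, 23, 24, 25, 35]


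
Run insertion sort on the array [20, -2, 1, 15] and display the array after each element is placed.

First element 20 is already 'sorted'
Insert -2: shifted 1 elements -> [-2, 20, 1, 15]
Insert 1: shifted 1 elements -> [-2, 1, 20, 15]
Insert 15: shifted 1 elements -> [-2, 1, 15, 20]


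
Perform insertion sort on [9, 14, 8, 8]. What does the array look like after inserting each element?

First element 9 is already 'sorted'
Insert 14: shifted 0 elements -> [9, 14, 8, 8]
Insert 8: shifted 2 elements -> [8, 9, 14, 8]
Insert 8: shifted 2 elements -> [8, 8, 9, 14]


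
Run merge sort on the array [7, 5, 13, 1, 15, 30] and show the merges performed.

Divide and conquer:
  Merge [5] + [13] -> [5, 13]
  Merge [7] + [5, 13] -> [5, 7, 13]
  Merge [15] + [30] -> [15, 30]
  Merge [1] + [15, 30] -> [1, 15, 30]
  Merge [5, 7, 13] + [1, 15, 30] -> [1, 5, 7, 13, 15, 30]


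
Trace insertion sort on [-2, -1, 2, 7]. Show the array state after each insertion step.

First element -2 is already 'sorted'
Insert -1: shifted 0 elements -> [-2, -1, 2, 7]
Insert 2: shifted 0 elements -> [-2, -1, 2, 7]
Insert 7: shifted 0 elements -> [-2, -1, 2, 7]


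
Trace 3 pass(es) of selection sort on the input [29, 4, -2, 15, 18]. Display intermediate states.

Pass 1: Select minimum -2 at index 2, swap -> [-2, 4, 29, 15, 18]
Pass 2: Select minimum 4 at index 1, swap -> [-2, 4, 29, 15, 18]
Pass 3: Select minimum 15 at index 3, swap -> [-2, 4, 15, 29, 18]


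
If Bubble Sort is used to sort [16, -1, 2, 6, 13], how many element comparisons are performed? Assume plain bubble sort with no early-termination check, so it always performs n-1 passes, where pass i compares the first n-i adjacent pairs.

Pass 1: compare adjacent pairs (0,1)..(3,4) = 4 comparison(s), 4 swap(s) -> [-1, 2, 6, 13, 16]
Pass 2: compare adjacent pairs (0,1)..(2,3) = 3 comparison(s), 0 swap(s) -> [-1, 2, 6, 13, 16]
Pass 3: compare adjacent pairs (0,1)..(1,2) = 2 comparison(s), 0 swap(s) -> [-1, 2, 6, 13, 16]
Pass 4: compare adjacent pairs (0,1)..(0,1) = 1 comparison(s), 0 swap(s) -> [-1, 2, 6, 13, 16]
Total comparisons: 4 + 3 + 2 + 1 = 10


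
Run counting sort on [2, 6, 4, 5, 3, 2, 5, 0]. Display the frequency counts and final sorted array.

Count array: [1, 0, 2, 1, 1, 2, 1]
(count[i] = number of elements equal to i)
Cumulative count: [1, 1, 3, 4, 5, 7, 8]
Sorted: [0, 2, 2, 3, 4, 5, 5, 6]


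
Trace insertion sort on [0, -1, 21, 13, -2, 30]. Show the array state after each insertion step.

First element 0 is already 'sorted'
Insert -1: shifted 1 elements -> [-1, 0, 21, 13, -2, 30]
Insert 21: shifted 0 elements -> [-1, 0, 21, 13, -2, 30]
Insert 13: shifted 1 elements -> [-1, 0, 13, 21, -2, 30]
Insert -2: shifted 4 elements -> [-2, -1, 0, 13, 21, 30]
Insert 30: shifted 0 elements -> [-2, -1, 0, 13, 21, 30]


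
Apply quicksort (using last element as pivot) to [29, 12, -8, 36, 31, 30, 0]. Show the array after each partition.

Partition 1: pivot=0 at index 1 -> [-8, 0, 29, 36, 31, 30, 12]
Partition 2: pivot=12 at index 2 -> [-8, 0, 12, 36, 31, 30, 29]
Partition 3: pivot=29 at index 3 -> [-8, 0, 12, 29, 31, 30, 36]
Partition 4: pivot=36 at index 6 -> [-8, 0, 12, 29, 31, 30, 36]
Partition 5: pivot=30 at index 4 -> [-8, 0, 12, 29, 30, 31, 36]


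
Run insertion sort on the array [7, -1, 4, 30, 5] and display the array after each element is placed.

First element 7 is already 'sorted'
Insert -1: shifted 1 elements -> [-1, 7, 4, 30, 5]
Insert 4: shifted 1 elements -> [-1, 4, 7, 30, 5]
Insert 30: shifted 0 elements -> [-1, 4, 7, 30, 5]
Insert 5: shifted 2 elements -> [-1, 4, 5, 7, 30]


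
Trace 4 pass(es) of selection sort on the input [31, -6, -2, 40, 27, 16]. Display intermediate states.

Pass 1: Select minimum -6 at index 1, swap -> [-6, 31, -2, 40, 27, 16]
Pass 2: Select minimum -2 at index 2, swap -> [-6, -2, 31, 40, 27, 16]
Pass 3: Select minimum 16 at index 5, swap -> [-6, -2, 16, 40, 27, 31]
Pass 4: Select minimum 27 at index 4, swap -> [-6, -2, 16, 27, 40, 31]


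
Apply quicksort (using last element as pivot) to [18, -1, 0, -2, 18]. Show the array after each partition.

Partition 1: pivot=18 at index 4 -> [18, -1, 0, -2, 18]
Partition 2: pivot=-2 at index 0 -> [-2, -1, 0, 18, 18]
Partition 3: pivot=18 at index 3 -> [-2, -1, 0, 18, 18]
Partition 4: pivot=0 at index 2 -> [-2, -1, 0, 18, 18]


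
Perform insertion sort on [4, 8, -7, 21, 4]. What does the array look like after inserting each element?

First element 4 is already 'sorted'
Insert 8: shifted 0 elements -> [4, 8, -7, 21, 4]
Insert -7: shifted 2 elements -> [-7, 4, 8, 21, 4]
Insert 21: shifted 0 elements -> [-7, 4, 8, 21, 4]
Insert 4: shifted 2 elements -> [-7, 4, 4, 8, 21]


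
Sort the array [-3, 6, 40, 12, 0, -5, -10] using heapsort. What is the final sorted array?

Build heap: [40, 12, -3, 6, 0, -5, -10]
Extract 40: [12, 6, -3, -10, 0, -5, 40]
Extract 12: [6, 0, -3, -10, -5, 12, 40]
Extract 6: [0, -5, -3, -10, 6, 12, 40]
Extract 0: [-3, -5, -10, 0, 6, 12, 40]
Extract -3: [-5, -10, -3, 0, 6, 12, 40]
Extract -5: [-10, -5, -3, 0, 6, 12, 40]


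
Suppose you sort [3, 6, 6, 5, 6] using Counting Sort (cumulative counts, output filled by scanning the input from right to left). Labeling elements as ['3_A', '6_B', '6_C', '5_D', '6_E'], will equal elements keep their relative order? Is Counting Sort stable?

Trace Counting Sort on the labeled array (the key is the number; the letter only tracks identity):
  Counts for values 0..6: [0, 0, 0, 1, 0, 1, 3]
  Cumulative counts: [0, 0, 0, 1, 1, 2, 5]
  Scan right to left: place 6_E at output index 4
  Scan right to left: place 5_D at output index 1
  Scan right to left: place 6_C at output index 3
  Scan right to left: place 6_B at output index 2
  Scan right to left: place 3_A at output index 0
  Output: [3_A, 5_D, 6_B, 6_C, 6_E]
Equal keys:
  value 6: originally 6_B, 6_C, 6_E; after sorting 6_B, 6_C, 6_E -> order preserved
All equal keys kept their original relative order. Counting Sort is stable: scanning the input right to left with decreasing cumulative counts places later duplicates at later output positions.
Answer: Stable


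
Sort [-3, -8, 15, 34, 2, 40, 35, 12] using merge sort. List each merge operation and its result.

Divide and conquer:
  Merge [-3] + [-8] -> [-8, -3]
  Merge [15] + [34] -> [15, 34]
  Merge [-8, -3] + [15, 34] -> [-8, -3, 15, 34]
  Merge [2] + [40] -> [2, 40]
  Merge [35] + [12] -> [12, 35]
  Merge [2, 40] + [12, 35] -> [2, 12, 35, 40]
  Merge [-8, -3, 15, 34] + [2, 12, 35, 40] -> [-8, -3, 2, 12, 15, 34, 35, 40]


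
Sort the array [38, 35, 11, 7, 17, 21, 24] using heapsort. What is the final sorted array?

Build heap: [38, 35, 24, 7, 17, 21, 11]
Extract 38: [35, 17, 24, 7, 11, 21, 38]
Extract 35: [24, 17, 21, 7, 11, 35, 38]
Extract 24: [21, 17, 11, 7, 24, 35, 38]
Extract 21: [17, 7, 11, 21, 24, 35, 38]
Extract 17: [11, 7, 17, 21, 24, 35, 38]
Extract 11: [7, 11, 17, 21, 24, 35, 38]


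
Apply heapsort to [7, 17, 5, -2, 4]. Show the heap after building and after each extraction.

Build heap: [17, 7, 5, -2, 4]
Extract 17: [7, 4, 5, -2, 17]
Extract 7: [5, 4, -2, 7, 17]
Extract 5: [4, -2, 5, 7, 17]
Extract 4: [-2, 4, 5, 7, 17]


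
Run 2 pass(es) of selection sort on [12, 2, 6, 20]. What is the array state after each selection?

Pass 1: Select minimum 2 at index 1, swap -> [2, 12, 6, 20]
Pass 2: Select minimum 6 at index 2, swap -> [2, 6, 12, 20]


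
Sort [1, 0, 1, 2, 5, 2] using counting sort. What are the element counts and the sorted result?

Count array: [1, 2, 2, 0, 0, 1]
(count[i] = number of elements equal to i)
Cumulative count: [1, 3, 5, 5, 5, 6]
Sorted: [0, 1, 1, 2, 2, 5]


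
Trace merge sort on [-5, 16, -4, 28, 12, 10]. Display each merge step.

Divide and conquer:
  Merge [16] + [-4] -> [-4, 16]
  Merge [-5] + [-4, 16] -> [-5, -4, 16]
  Merge [12] + [10] -> [10, 12]
  Merge [28] + [10, 12] -> [10, 12, 28]
  Merge [-5, -4, 16] + [10, 12, 28] -> [-5, -4, 10, 12, 16, 28]


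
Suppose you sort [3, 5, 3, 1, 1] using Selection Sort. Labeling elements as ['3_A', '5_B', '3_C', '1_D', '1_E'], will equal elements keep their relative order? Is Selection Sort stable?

Trace Selection Sort on the labeled array (the key is the number; the letter only tracks identity):
  Pass 1: minimum of unsorted part is 1_D at index 3; swap it with 3_A at index 0 -> [1_D, 5_B, 3_C, 3_A, 1_E]
  Pass 2: minimum of unsorted part is 1_E at index 4; swap it with 5_B at index 1 -> [1_D, 1_E, 3_C, 3_A, 5_B]
  Pass 3: minimum 3_C is already at index 2; no swap -> [1_D, 1_E, 3_C, 3_A, 5_B]
  Pass 4: minimum 3_A is already at index 3; no swap -> [1_D, 1_E, 3_C, 3_A, 5_B]
Final order: [1_D, 1_E, 3_C, 3_A, 5_B]
Equal keys:
  value 1: originally 1_D, 1_E; after sorting 1_D, 1_E -> order preserved
  value 3: originally 3_A, 3_C; after sorting 3_C, 3_A -> order changed
Equal keys were reordered, so Selection Sort is not stable: the long-range swap that moves the minimum into place can carry an element past an equal key. (One such input is enough; an unstable sort may happen to preserve order on other inputs, but it gives no guarantee.)
Answer: Not stable


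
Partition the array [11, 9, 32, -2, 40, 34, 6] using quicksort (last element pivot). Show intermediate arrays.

Partition 1: pivot=6 at index 1 -> [-2, 6, 32, 11, 40, 34, 9]
Partition 2: pivot=9 at index 2 -> [-2, 6, 9, 11, 40, 34, 32]
Partition 3: pivot=32 at index 4 -> [-2, 6, 9, 11, 32, 34, 40]
Partition 4: pivot=40 at index 6 -> [-2, 6, 9, 11, 32, 34, 40]


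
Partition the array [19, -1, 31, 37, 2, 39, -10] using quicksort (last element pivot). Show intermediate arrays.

Partition 1: pivot=-10 at index 0 -> [-10, -1, 31, 37, 2, 39, 19]
Partition 2: pivot=19 at index 3 -> [-10, -1, 2, 19, 31, 39, 37]
Partition 3: pivot=2 at index 2 -> [-10, -1, 2, 19, 31, 39, 37]
Partition 4: pivot=37 at index 5 -> [-10, -1, 2, 19, 31, 37, 39]


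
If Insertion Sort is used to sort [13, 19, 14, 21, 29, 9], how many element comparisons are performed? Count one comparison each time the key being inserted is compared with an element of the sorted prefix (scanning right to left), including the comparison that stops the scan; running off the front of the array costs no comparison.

Insert 19: 13 <= 19 (stop) = 1 comparison(s) -> [13, 19, 14, 21, 29, 9]
Insert 14: 19 > 14 (shift), 13 <= 14 (stop) = 2 comparison(s) -> [13, 14, 19, 21, 29, 9]
Insert 21: 19 <= 21 (stop) = 1 comparison(s) -> [13, 14, 19, 21, 29, 9]
Insert 29: 21 <= 29 (stop) = 1 comparison(s) -> [13, 14, 19, 21, 29, 9]
Insert 9: 29 > 9 (shift), 21 > 9 (shift), 19 > 9 (shift), 14 > 9 (shift), 13 > 9 (shift), reached front = 5 comparison(s) -> [9, 13, 14, 19, 21, 29]
Total comparisons: 1 + 2 + 1 + 1 + 5 = 10


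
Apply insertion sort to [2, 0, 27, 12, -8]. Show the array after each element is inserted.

First element 2 is already 'sorted'
Insert 0: shifted 1 elements -> [0, 2, 27, 12, -8]
Insert 27: shifted 0 elements -> [0, 2, 27, 12, -8]
Insert 12: shifted 1 elements -> [0, 2, 12, 27, -8]
Insert -8: shifted 4 elements -> [-8, 0, 2, 12, 27]


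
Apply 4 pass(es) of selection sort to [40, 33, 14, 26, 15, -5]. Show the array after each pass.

Pass 1: Select minimum -5 at index 5, swap -> [-5, 33, 14, 26, 15, 40]
Pass 2: Select minimum 14 at index 2, swap -> [-5, 14, 33, 26, 15, 40]
Pass 3: Select minimum 15 at index 4, swap -> [-5, 14, 15, 26, 33, 40]
Pass 4: Select minimum 26 at index 3, swap -> [-5, 14, 15, 26, 33, 40]


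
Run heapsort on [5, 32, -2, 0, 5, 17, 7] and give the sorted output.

Build heap: [32, 5, 17, 0, 5, -2, 7]
Extract 32: [17, 5, 7, 0, 5, -2, 32]
Extract 17: [7, 5, -2, 0, 5, 17, 32]
Extract 7: [5, 5, -2, 0, 7, 17, 32]
Extract 5: [5, 0, -2, 5, 7, 17, 32]
Extract 5: [0, -2, 5, 5, 7, 17, 32]
Extract 0: [-2, 0, 5, 5, 7, 17, 32]


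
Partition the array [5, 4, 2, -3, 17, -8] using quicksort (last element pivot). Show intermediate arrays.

Partition 1: pivot=-8 at index 0 -> [-8, 4, 2, -3, 17, 5]
Partition 2: pivot=5 at index 4 -> [-8, 4, 2, -3, 5, 17]
Partition 3: pivot=-3 at index 1 -> [-8, -3, 2, 4, 5, 17]
Partition 4: pivot=4 at index 3 -> [-8, -3, 2, 4, 5, 17]


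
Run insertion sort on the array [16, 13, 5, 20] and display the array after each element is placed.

First element 16 is already 'sorted'
Insert 13: shifted 1 elements -> [13, 16, 5, 20]
Insert 5: shifted 2 elements -> [5, 13, 16, 20]
Insert 20: shifted 0 elements -> [5, 13, 16, 20]


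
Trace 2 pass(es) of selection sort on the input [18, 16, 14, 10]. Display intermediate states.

Pass 1: Select minimum 10 at index 3, swap -> [10, 16, 14, 18]
Pass 2: Select minimum 14 at index 2, swap -> [10, 14, 16, 18]


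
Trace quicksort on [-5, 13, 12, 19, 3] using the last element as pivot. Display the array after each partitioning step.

Partition 1: pivot=3 at index 1 -> [-5, 3, 12, 19, 13]
Partition 2: pivot=13 at index 3 -> [-5, 3, 12, 13, 19]


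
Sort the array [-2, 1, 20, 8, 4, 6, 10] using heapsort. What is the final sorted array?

Build heap: [20, 8, 10, 1, 4, 6, -2]
Extract 20: [10, 8, 6, 1, 4, -2, 20]
Extract 10: [8, 4, 6, 1, -2, 10, 20]
Extract 8: [6, 4, -2, 1, 8, 10, 20]
Extract 6: [4, 1, -2, 6, 8, 10, 20]
Extract 4: [1, -2, 4, 6, 8, 10, 20]
Extract 1: [-2, 1, 4, 6, 8, 10, 20]


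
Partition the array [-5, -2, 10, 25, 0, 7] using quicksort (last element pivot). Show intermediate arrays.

Partition 1: pivot=7 at index 3 -> [-5, -2, 0, 7, 10, 25]
Partition 2: pivot=0 at index 2 -> [-5, -2, 0, 7, 10, 25]
Partition 3: pivot=-2 at index 1 -> [-5, -2, 0, 7, 10, 25]
Partition 4: pivot=25 at index 5 -> [-5, -2, 0, 7, 10, 25]


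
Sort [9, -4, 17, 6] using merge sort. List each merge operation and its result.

Divide and conquer:
  Merge [9] + [-4] -> [-4, 9]
  Merge [17] + [6] -> [6, 17]
  Merge [-4, 9] + [6, 17] -> [-4, 6, 9, 17]


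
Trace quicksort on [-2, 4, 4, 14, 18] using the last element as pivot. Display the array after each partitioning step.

Partition 1: pivot=18 at index 4 -> [-2, 4, 4, 14, 18]
Partition 2: pivot=14 at index 3 -> [-2, 4, 4, 14, 18]
Partition 3: pivot=4 at index 2 -> [-2, 4, 4, 14, 18]
Partition 4: pivot=4 at index 1 -> [-2, 4, 4, 14, 18]


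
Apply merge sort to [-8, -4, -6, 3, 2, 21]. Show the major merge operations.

Divide and conquer:
  Merge [-4] + [-6] -> [-6, -4]
  Merge [-8] + [-6, -4] -> [-8, -6, -4]
  Merge [2] + [21] -> [2, 21]
  Merge [3] + [2, 21] -> [2, 3, 21]
  Merge [-8, -6, -4] + [2, 3, 21] -> [-8, -6, -4, 2, 3, 21]


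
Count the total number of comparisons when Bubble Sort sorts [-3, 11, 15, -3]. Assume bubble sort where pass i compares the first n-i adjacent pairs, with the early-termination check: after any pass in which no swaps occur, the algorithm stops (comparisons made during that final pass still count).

Pass 1: compare adjacent pairs (0,1)..(2,3) = 3 comparison(s), 1 swap(s) -> [-3, 11, -3, 15]
Pass 2: compare adjacent pairs (0,1)..(1,2) = 2 comparison(s), 1 swap(s) -> [-3, -3, 11, 15]
Pass 3: compare adjacent pairs (0,1)..(0,1) = 1 comparison(s), 0 swap(s) -> [-3, -3, 11, 15]
No swaps in this pass, so bubble sort stops here.
Total comparisons: 3 + 2 + 1 = 6


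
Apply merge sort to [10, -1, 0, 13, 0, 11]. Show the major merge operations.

Divide and conquer:
  Merge [-1] + [0] -> [-1, 0]
  Merge [10] + [-1, 0] -> [-1, 0, 10]
  Merge [0] + [11] -> [0, 11]
  Merge [13] + [0, 11] -> [0, 11, 13]
  Merge [-1, 0, 10] + [0, 11, 13] -> [-1, 0, 0, 10, 11, 13]


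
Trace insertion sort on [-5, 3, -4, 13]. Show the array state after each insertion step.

First element -5 is already 'sorted'
Insert 3: shifted 0 elements -> [-5, 3, -4, 13]
Insert -4: shifted 1 elements -> [-5, -4, 3, 13]
Insert 13: shifted 0 elements -> [-5, -4, 3, 13]


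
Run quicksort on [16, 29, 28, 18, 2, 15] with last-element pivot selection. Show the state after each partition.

Partition 1: pivot=15 at index 1 -> [2, 15, 28, 18, 16, 29]
Partition 2: pivot=29 at index 5 -> [2, 15, 28, 18, 16, 29]
Partition 3: pivot=16 at index 2 -> [2, 15, 16, 18, 28, 29]
Partition 4: pivot=28 at index 4 -> [2, 15, 16, 18, 28, 29]


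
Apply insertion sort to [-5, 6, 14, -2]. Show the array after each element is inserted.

First element -5 is already 'sorted'
Insert 6: shifted 0 elements -> [-5, 6, 14, -2]
Insert 14: shifted 0 elements -> [-5, 6, 14, -2]
Insert -2: shifted 2 elements -> [-5, -2, 6, 14]


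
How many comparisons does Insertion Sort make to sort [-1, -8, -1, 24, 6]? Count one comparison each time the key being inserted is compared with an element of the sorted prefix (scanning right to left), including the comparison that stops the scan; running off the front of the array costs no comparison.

Insert -8: -1 > -8 (shift), reached front = 1 comparison(s) -> [-8, -1, -1, 24, 6]
Insert -1: -1 <= -1 (stop) = 1 comparison(s) -> [-8, -1, -1, 24, 6]
Insert 24: -1 <= 24 (stop) = 1 comparison(s) -> [-8, -1, -1, 24, 6]
Insert 6: 24 > 6 (shift), -1 <= 6 (stop) = 2 comparison(s) -> [-8, -1, -1, 6, 24]
Total comparisons: 1 + 1 + 1 + 2 = 5


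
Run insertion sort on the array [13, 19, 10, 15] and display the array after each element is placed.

First element 13 is already 'sorted'
Insert 19: shifted 0 elements -> [13, 19, 10, 15]
Insert 10: shifted 2 elements -> [10, 13, 19, 15]
Insert 15: shifted 1 elements -> [10, 13, 15, 19]


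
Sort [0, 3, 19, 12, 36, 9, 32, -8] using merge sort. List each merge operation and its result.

Divide and conquer:
  Merge [0] + [3] -> [0, 3]
  Merge [19] + [12] -> [12, 19]
  Merge [0, 3] + [12, 19] -> [0, 3, 12, 19]
  Merge [36] + [9] -> [9, 36]
  Merge [32] + [-8] -> [-8, 32]
  Merge [9, 36] + [-8, 32] -> [-8, 9, 32, 36]
  Merge [0, 3, 12, 19] + [-8, 9, 32, 36] -> [-8, 0, 3, 9, 12, 19, 32, 36]


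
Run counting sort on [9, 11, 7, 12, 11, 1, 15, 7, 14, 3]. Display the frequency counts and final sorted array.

Count array: [0, 1, 0, 1, 0, 0, 0, 2, 0, 1, 0, 2, 1, 0, 1, 1]
(count[i] = number of elements equal to i)
Cumulative count: [0, 1, 1, 2, 2, 2, 2, 4, 4, 5, 5, 7, 8, 8, 9, 10]
Sorted: [1, 3, 7, 7, 9, 11, 11, 12, 14, 15]


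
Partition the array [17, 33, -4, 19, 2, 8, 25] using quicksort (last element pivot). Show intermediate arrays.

Partition 1: pivot=25 at index 5 -> [17, -4, 19, 2, 8, 25, 33]
Partition 2: pivot=8 at index 2 -> [-4, 2, 8, 17, 19, 25, 33]
Partition 3: pivot=2 at index 1 -> [-4, 2, 8, 17, 19, 25, 33]
Partition 4: pivot=19 at index 4 -> [-4, 2, 8, 17, 19, 25, 33]


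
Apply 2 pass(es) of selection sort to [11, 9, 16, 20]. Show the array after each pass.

Pass 1: Select minimum 9 at index 1, swap -> [9, 11, 16, 20]
Pass 2: Select minimum 11 at index 1, swap -> [9, 11, 16, 20]


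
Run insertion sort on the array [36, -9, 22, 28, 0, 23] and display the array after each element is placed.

First element 36 is already 'sorted'
Insert -9: shifted 1 elements -> [-9, 36, 22, 28, 0, 23]
Insert 22: shifted 1 elements -> [-9, 22, 36, 28, 0, 23]
Insert 28: shifted 1 elements -> [-9, 22, 28, 36, 0, 23]
Insert 0: shifted 3 elements -> [-9, 0, 22, 28, 36, 23]
Insert 23: shifted 2 elements -> [-9, 0, 22, 23, 28, 36]


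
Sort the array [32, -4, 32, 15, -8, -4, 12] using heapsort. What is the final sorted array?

Build heap: [32, 15, 32, -4, -8, -4, 12]
Extract 32: [32, 15, 12, -4, -8, -4, 32]
Extract 32: [15, -4, 12, -4, -8, 32, 32]
Extract 15: [12, -4, -8, -4, 15, 32, 32]
Extract 12: [-4, -4, -8, 12, 15, 32, 32]
Extract -4: [-4, -8, -4, 12, 15, 32, 32]
Extract -4: [-8, -4, -4, 12, 15, 32, 32]


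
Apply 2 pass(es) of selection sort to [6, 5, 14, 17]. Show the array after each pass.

Pass 1: Select minimum 5 at index 1, swap -> [5, 6, 14, 17]
Pass 2: Select minimum 6 at index 1, swap -> [5, 6, 14, 17]


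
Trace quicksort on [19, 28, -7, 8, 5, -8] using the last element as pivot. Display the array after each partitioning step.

Partition 1: pivot=-8 at index 0 -> [-8, 28, -7, 8, 5, 19]
Partition 2: pivot=19 at index 4 -> [-8, -7, 8, 5, 19, 28]
Partition 3: pivot=5 at index 2 -> [-8, -7, 5, 8, 19, 28]


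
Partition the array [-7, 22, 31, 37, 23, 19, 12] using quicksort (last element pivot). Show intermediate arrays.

Partition 1: pivot=12 at index 1 -> [-7, 12, 31, 37, 23, 19, 22]
Partition 2: pivot=22 at index 3 -> [-7, 12, 19, 22, 23, 31, 37]
Partition 3: pivot=37 at index 6 -> [-7, 12, 19, 22, 23, 31, 37]
Partition 4: pivot=31 at index 5 -> [-7, 12, 19, 22, 23, 31, 37]


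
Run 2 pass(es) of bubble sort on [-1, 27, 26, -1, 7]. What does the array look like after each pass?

After pass 1: [-1, 26, -1, 7, 27] (3 swaps)
After pass 2: [-1, -1, 7, 26, 27] (2 swaps)
Total swaps: 5


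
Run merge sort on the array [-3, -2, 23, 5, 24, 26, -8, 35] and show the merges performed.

Divide and conquer:
  Merge [-3] + [-2] -> [-3, -2]
  Merge [23] + [5] -> [5, 23]
  Merge [-3, -2] + [5, 23] -> [-3, -2, 5, 23]
  Merge [24] + [26] -> [24, 26]
  Merge [-8] + [35] -> [-8, 35]
  Merge [24, 26] + [-8, 35] -> [-8, 24, 26, 35]
  Merge [-3, -2, 5, 23] + [-8, 24, 26, 35] -> [-8, -3, -2, 5, 23, 24, 26, 35]


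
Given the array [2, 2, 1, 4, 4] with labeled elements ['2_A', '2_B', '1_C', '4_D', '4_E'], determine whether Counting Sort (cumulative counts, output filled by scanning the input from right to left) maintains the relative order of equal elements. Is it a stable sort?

Trace Counting Sort on the labeled array (the key is the number; the letter only tracks identity):
  Counts for values 0..4: [0, 1, 2, 0, 2]
  Cumulative counts: [0, 1, 3, 3, 5]
  Scan right to left: place 4_E at output index 4
  Scan right to left: place 4_D at output index 3
  Scan right to left: place 1_C at output index 0
  Scan right to left: place 2_B at output index 2
  Scan right to left: place 2_A at output index 1
  Output: [1_C, 2_A, 2_B, 4_D, 4_E]
Equal keys:
  value 2: originally 2_A, 2_B; after sorting 2_A, 2_B -> order preserved
  value 4: originally 4_D, 4_E; after sorting 4_D, 4_E -> order preserved
All equal keys kept their original relative order. Counting Sort is stable: scanning the input right to left with decreasing cumulative counts places later duplicates at later output positions.
Answer: Stable


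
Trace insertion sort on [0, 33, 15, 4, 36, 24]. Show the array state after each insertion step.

First element 0 is already 'sorted'
Insert 33: shifted 0 elements -> [0, 33, 15, 4, 36, 24]
Insert 15: shifted 1 elements -> [0, 15, 33, 4, 36, 24]
Insert 4: shifted 2 elements -> [0, 4, 15, 33, 36, 24]
Insert 36: shifted 0 elements -> [0, 4, 15, 33, 36, 24]
Insert 24: shifted 2 elements -> [0, 4, 15, 24, 33, 36]


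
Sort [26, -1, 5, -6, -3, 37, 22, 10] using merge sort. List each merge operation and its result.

Divide and conquer:
  Merge [26] + [-1] -> [-1, 26]
  Merge [5] + [-6] -> [-6, 5]
  Merge [-1, 26] + [-6, 5] -> [-6, -1, 5, 26]
  Merge [-3] + [37] -> [-3, 37]
  Merge [22] + [10] -> [10, 22]
  Merge [-3, 37] + [10, 22] -> [-3, 10, 22, 37]
  Merge [-6, -1, 5, 26] + [-3, 10, 22, 37] -> [-6, -3, -1, 5, 10, 22, 26, 37]


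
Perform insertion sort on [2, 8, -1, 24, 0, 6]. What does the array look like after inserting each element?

First element 2 is already 'sorted'
Insert 8: shifted 0 elements -> [2, 8, -1, 24, 0, 6]
Insert -1: shifted 2 elements -> [-1, 2, 8, 24, 0, 6]
Insert 24: shifted 0 elements -> [-1, 2, 8, 24, 0, 6]
Insert 0: shifted 3 elements -> [-1, 0, 2, 8, 24, 6]
Insert 6: shifted 2 elements -> [-1, 0, 2, 6, 8, 24]


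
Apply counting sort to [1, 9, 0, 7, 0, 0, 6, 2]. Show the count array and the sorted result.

Count array: [3, 1, 1, 0, 0, 0, 1, 1, 0, 1]
(count[i] = number of elements equal to i)
Cumulative count: [3, 4, 5, 5, 5, 5, 6, 7, 7, 8]
Sorted: [0, 0, 0, 1, 2, 6, 7, 9]


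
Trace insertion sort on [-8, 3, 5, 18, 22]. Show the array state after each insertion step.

First element -8 is already 'sorted'
Insert 3: shifted 0 elements -> [-8, 3, 5, 18, 22]
Insert 5: shifted 0 elements -> [-8, 3, 5, 18, 22]
Insert 18: shifted 0 elements -> [-8, 3, 5, 18, 22]
Insert 22: shifted 0 elements -> [-8, 3, 5, 18, 22]


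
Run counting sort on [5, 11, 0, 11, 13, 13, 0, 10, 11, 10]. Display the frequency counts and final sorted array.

Count array: [2, 0, 0, 0, 0, 1, 0, 0, 0, 0, 2, 3, 0, 2]
(count[i] = number of elements equal to i)
Cumulative count: [2, 2, 2, 2, 2, 3, 3, 3, 3, 3, 5, 8, 8, 10]
Sorted: [0, 0, 5, 10, 10, 11, 11, 11, 13, 13]


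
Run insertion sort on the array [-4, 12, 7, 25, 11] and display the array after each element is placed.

First element -4 is already 'sorted'
Insert 12: shifted 0 elements -> [-4, 12, 7, 25, 11]
Insert 7: shifted 1 elements -> [-4, 7, 12, 25, 11]
Insert 25: shifted 0 elements -> [-4, 7, 12, 25, 11]
Insert 11: shifted 2 elements -> [-4, 7, 11, 12, 25]


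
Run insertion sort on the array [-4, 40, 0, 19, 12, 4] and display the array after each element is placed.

First element -4 is already 'sorted'
Insert 40: shifted 0 elements -> [-4, 40, 0, 19, 12, 4]
Insert 0: shifted 1 elements -> [-4, 0, 40, 19, 12, 4]
Insert 19: shifted 1 elements -> [-4, 0, 19, 40, 12, 4]
Insert 12: shifted 2 elements -> [-4, 0, 12, 19, 40, 4]
Insert 4: shifted 3 elements -> [-4, 0, 4, 12, 19, 40]


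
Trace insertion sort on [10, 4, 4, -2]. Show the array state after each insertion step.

First element 10 is already 'sorted'
Insert 4: shifted 1 elements -> [4, 10, 4, -2]
Insert 4: shifted 1 elements -> [4, 4, 10, -2]
Insert -2: shifted 3 elements -> [-2, 4, 4, 10]


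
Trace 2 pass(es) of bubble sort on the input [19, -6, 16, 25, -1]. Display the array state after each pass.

After pass 1: [-6, 16, 19, -1, 25] (3 swaps)
After pass 2: [-6, 16, -1, 19, 25] (1 swaps)
Total swaps: 4


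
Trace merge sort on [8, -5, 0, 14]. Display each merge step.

Divide and conquer:
  Merge [8] + [-5] -> [-5, 8]
  Merge [0] + [14] -> [0, 14]
  Merge [-5, 8] + [0, 14] -> [-5, 0, 8, 14]


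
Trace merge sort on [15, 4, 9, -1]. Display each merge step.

Divide and conquer:
  Merge [15] + [4] -> [4, 15]
  Merge [9] + [-1] -> [-1, 9]
  Merge [4, 15] + [-1, 9] -> [-1, 4, 9, 15]


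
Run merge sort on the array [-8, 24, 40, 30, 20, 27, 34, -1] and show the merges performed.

Divide and conquer:
  Merge [-8] + [24] -> [-8, 24]
  Merge [40] + [30] -> [30, 40]
  Merge [-8, 24] + [30, 40] -> [-8, 24, 30, 40]
  Merge [20] + [27] -> [20, 27]
  Merge [34] + [-1] -> [-1, 34]
  Merge [20, 27] + [-1, 34] -> [-1, 20, 27, 34]
  Merge [-8, 24, 30, 40] + [-1, 20, 27, 34] -> [-8, -1, 20, 24, 27, 30, 34, 40]


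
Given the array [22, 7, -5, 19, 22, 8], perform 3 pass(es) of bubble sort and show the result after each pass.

After pass 1: [7, -5, 19, 22, 8, 22] (4 swaps)
After pass 2: [-5, 7, 19, 8, 22, 22] (2 swaps)
After pass 3: [-5, 7, 8, 19, 22, 22] (1 swaps)
Total swaps: 7


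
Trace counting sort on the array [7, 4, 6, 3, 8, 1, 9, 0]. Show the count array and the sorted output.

Count array: [1, 1, 0, 1, 1, 0, 1, 1, 1, 1]
(count[i] = number of elements equal to i)
Cumulative count: [1, 2, 2, 3, 4, 4, 5, 6, 7, 8]
Sorted: [0, 1, 3, 4, 6, 7, 8, 9]


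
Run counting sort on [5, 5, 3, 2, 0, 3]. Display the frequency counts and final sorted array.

Count array: [1, 0, 1, 2, 0, 2]
(count[i] = number of elements equal to i)
Cumulative count: [1, 1, 2, 4, 4, 6]
Sorted: [0, 2, 3, 3, 5, 5]


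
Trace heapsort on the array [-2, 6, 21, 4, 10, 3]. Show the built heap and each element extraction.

Build heap: [21, 10, 3, 4, 6, -2]
Extract 21: [10, 6, 3, 4, -2, 21]
Extract 10: [6, 4, 3, -2, 10, 21]
Extract 6: [4, -2, 3, 6, 10, 21]
Extract 4: [3, -2, 4, 6, 10, 21]
Extract 3: [-2, 3, 4, 6, 10, 21]


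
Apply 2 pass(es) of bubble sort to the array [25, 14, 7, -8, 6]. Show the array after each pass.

After pass 1: [14, 7, -8, 6, 25] (4 swaps)
After pass 2: [7, -8, 6, 14, 25] (3 swaps)
Total swaps: 7


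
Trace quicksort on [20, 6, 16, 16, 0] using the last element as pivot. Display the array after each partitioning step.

Partition 1: pivot=0 at index 0 -> [0, 6, 16, 16, 20]
Partition 2: pivot=20 at index 4 -> [0, 6, 16, 16, 20]
Partition 3: pivot=16 at index 3 -> [0, 6, 16, 16, 20]
Partition 4: pivot=16 at index 2 -> [0, 6, 16, 16, 20]


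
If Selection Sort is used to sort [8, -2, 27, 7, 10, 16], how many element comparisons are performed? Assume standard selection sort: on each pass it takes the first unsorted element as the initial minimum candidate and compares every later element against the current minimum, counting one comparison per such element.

Pass 1: scan indices 1..5 for the minimum = 5 comparison(s); min is -2, place at index 0 -> [-2, 8, 27, 7, 10, 16]
Pass 2: scan indices 2..5 for the minimum = 4 comparison(s); min is 7, place at index 1 -> [-2, 7, 27, 8, 10, 16]
Pass 3: scan indices 3..5 for the minimum = 3 comparison(s); min is 8, place at index 2 -> [-2, 7, 8, 27, 10, 16]
Pass 4: scan indices 4..5 for the minimum = 2 comparison(s); min is 10, place at index 3 -> [-2, 7, 8, 10, 27, 16]
Pass 5: scan indices 5..5 for the minimum = 1 comparison(s); min is 16, place at index 4 -> [-2, 7, 8, 10, 16, 27]
Selection sort always scans the whole unsorted suffix, so the count is (n-1) + (n-2) + ... + 1 = n(n-1)/2 = 6*5/2 = 15 regardless of the input order.
Total comparisons: 5 + 4 + 3 + 2 + 1 = 15


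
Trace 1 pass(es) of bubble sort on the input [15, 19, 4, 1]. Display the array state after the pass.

After pass 1: [15, 4, 1, 19] (2 swaps)
Total swaps: 2


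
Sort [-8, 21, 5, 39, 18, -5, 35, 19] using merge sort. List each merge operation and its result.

Divide and conquer:
  Merge [-8] + [21] -> [-8, 21]
  Merge [5] + [39] -> [5, 39]
  Merge [-8, 21] + [5, 39] -> [-8, 5, 21, 39]
  Merge [18] + [-5] -> [-5, 18]
  Merge [35] + [19] -> [19, 35]
  Merge [-5, 18] + [19, 35] -> [-5, 18, 19, 35]
  Merge [-8, 5, 21, 39] + [-5, 18, 19, 35] -> [-8, -5, 5, 18, 19, 21, 35, 39]


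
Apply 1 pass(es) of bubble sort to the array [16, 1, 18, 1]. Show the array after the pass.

After pass 1: [1, 16, 1, 18] (2 swaps)
Total swaps: 2


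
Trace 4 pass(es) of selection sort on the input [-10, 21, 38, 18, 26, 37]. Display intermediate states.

Pass 1: Select minimum -10 at index 0, swap -> [-10, 21, 38, 18, 26, 37]
Pass 2: Select minimum 18 at index 3, swap -> [-10, 18, 38, 21, 26, 37]
Pass 3: Select minimum 21 at index 3, swap -> [-10, 18, 21, 38, 26, 37]
Pass 4: Select minimum 26 at index 4, swap -> [-10, 18, 21, 26, 38, 37]


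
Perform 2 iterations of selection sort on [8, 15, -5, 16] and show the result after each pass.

Pass 1: Select minimum -5 at index 2, swap -> [-5, 15, 8, 16]
Pass 2: Select minimum 8 at index 2, swap -> [-5, 8, 15, 16]


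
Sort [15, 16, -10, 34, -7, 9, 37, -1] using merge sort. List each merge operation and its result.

Divide and conquer:
  Merge [15] + [16] -> [15, 16]
  Merge [-10] + [34] -> [-10, 34]
  Merge [15, 16] + [-10, 34] -> [-10, 15, 16, 34]
  Merge [-7] + [9] -> [-7, 9]
  Merge [37] + [-1] -> [-1, 37]
  Merge [-7, 9] + [-1, 37] -> [-7, -1, 9, 37]
  Merge [-10, 15, 16, 34] + [-7, -1, 9, 37] -> [-10, -7, -1, 9, 15, 16, 34, 37]


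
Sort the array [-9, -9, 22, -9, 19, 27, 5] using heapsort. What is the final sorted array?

Build heap: [27, 19, 22, -9, -9, -9, 5]
Extract 27: [22, 19, 5, -9, -9, -9, 27]
Extract 22: [19, -9, 5, -9, -9, 22, 27]
Extract 19: [5, -9, -9, -9, 19, 22, 27]
Extract 5: [-9, -9, -9, 5, 19, 22, 27]
Extract -9: [-9, -9, -9, 5, 19, 22, 27]
Extract -9: [-9, -9, -9, 5, 19, 22, 27]


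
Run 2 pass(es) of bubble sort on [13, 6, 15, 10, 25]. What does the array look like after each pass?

After pass 1: [6, 13, 10, 15, 25] (2 swaps)
After pass 2: [6, 10, 13, 15, 25] (1 swaps)
Total swaps: 3


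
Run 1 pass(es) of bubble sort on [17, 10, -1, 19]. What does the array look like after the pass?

After pass 1: [10, -1, 17, 19] (2 swaps)
Total swaps: 2


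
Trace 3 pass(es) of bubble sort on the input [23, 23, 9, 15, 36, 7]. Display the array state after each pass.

After pass 1: [23, 9, 15, 23, 7, 36] (3 swaps)
After pass 2: [9, 15, 23, 7, 23, 36] (3 swaps)
After pass 3: [9, 15, 7, 23, 23, 36] (1 swaps)
Total swaps: 7
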